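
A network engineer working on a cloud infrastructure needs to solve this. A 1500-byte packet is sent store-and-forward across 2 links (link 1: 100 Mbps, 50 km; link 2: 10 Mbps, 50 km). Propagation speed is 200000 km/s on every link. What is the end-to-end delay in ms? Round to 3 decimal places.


Packet = 1500 bytes = 12000 bits. Store-and-forward: sum (t_trans + t_prop) per link.
Link 1: t_trans = 12000/(100*10^6) s = 0.1200 ms; t_prop = 50/200000 s = 0.2500 ms; subtotal = 0.3700 ms
Link 2: t_trans = 12000/(10*10^6) s = 1.2000 ms; t_prop = 50/200000 s = 0.2500 ms; subtotal = 1.4500 ms
End-to-end = 0.3700 + 1.4500 = 1.8200 ms -> 1.820 ms (3 dp)

1.820


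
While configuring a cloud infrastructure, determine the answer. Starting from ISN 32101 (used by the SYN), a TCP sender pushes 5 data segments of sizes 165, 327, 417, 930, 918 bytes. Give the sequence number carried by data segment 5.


The SYN occupies sequence number ISN = 32101, so the first data byte is ISN + 1 = 32102.
SEQ of data segment i = (ISN + 1) + sum of payload sizes of segments 1..i-1.
Segment 1: SEQ = 32102, payload = 165 bytes
Segment 2: SEQ = 32267, payload = 327 bytes
Segment 3: SEQ = 32594, payload = 417 bytes
Segment 4: SEQ = 33011, payload = 930 bytes
Segment 5: SEQ = 33941, payload = 918 bytes
SEQ of segment 5 = 32102 + 165 + 327 + 417 + 930 = 33941

33941


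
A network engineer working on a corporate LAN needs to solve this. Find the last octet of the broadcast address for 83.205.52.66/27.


Given: IP = 83.205.52.66, prefix = /27
Host bits = 32 - 27 = 5
Network last octet = 66 AND mask = 64
Host part size = 2^5 - 1 = 31
Broadcast last octet = 64 OR 31 = 95

95


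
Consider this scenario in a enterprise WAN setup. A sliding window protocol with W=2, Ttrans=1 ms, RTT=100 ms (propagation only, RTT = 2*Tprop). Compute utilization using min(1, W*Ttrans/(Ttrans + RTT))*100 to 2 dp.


Given: W = 2, Ttrans = 1 ms, RTT = 100 ms (= 2 * Tprop, Tprop = 50 ms)
Cycle time = Ttrans + RTT = 1 + 100 = 101 ms (first packet sent until its ACK returns)
W * Ttrans = 2 * 1 = 2 ms of sending per cycle
W * Ttrans / (Ttrans + RTT) = 2 / 101 = 0.019802
U = min(1, 0.019802) = 0.019802
U% = 1.98%

1.98


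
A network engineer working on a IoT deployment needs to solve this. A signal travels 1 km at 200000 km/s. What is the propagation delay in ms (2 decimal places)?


Given: distance = 1 km, speed = 200000 km/s
Delay = distance / speed = 1 / 200000 seconds
Delay in ms = 1 * 1000 / 200000
Delay = 0.0050 ms
Rounded to 2 dp = 0.01 ms

0.01


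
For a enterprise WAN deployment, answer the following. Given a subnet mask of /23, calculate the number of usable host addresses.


Given: subnet mask /23
Host bits = 32 - 23 = 9
Total addresses = 2^9 = 512
Usable hosts = 512 - 2 (network + broadcast) = 510

510


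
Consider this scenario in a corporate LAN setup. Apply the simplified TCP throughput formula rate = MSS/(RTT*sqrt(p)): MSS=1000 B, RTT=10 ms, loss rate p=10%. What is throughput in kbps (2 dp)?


Given: MSS = 1000 bytes, RTT = 10 ms, loss = 10%
RTT in seconds = 10 / 1000 = 0.01
Loss rate = 10% = 0.1
sqrt(loss) = sqrt(0.1) = 0.316227766017
Throughput (bytes/s) = 1000 / (0.01 * 0.316227766017) = 316227.7660
Throughput (kbps) = 316227.7660 * 8 / 1000 = 2529.822128 -> 2529.82 kbps (2 dp)

2529.82


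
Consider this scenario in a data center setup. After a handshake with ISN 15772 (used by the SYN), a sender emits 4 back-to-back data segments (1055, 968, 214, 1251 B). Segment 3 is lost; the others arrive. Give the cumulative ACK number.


SYN uses sequence number 15772; first data byte = ISN + 1 = 15773.
Segment 1: SEQ = 15773, len = 1055 B, covers [15773, 16827]
Segment 2: SEQ = 16828, len = 968 B, covers [16828, 17795]
Segment 3: SEQ = 17796, len = 214 B, covers [17796, 18009] [LOST]
Segment 4: SEQ = 18010, len = 1251 B, covers [18010, 19260]
In-order data received: bytes [15773, 17795] (segments 1..2).
Segment 3 missing -> gap begins at byte 17796; later segments buffered out of order.
Cumulative ACK = next expected in-order byte = 15773 + 1055 + 968 = 17796

17796


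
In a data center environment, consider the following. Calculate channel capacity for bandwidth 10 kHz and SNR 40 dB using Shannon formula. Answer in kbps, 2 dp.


Given: B = 10 kHz, SNR = 40 dB
SNR linear = 10^(40/10) = 10000
1 + SNR = 10001
log2(10001) = 13.2878566418
C = 10 * 1000 * 13.2878566418 = 132878.5664 bps
C = 132.878566 kbps -> 132.88 kbps (2 dp)

132.88


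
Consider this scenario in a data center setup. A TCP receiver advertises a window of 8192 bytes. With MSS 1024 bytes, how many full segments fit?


Given: RWND = 8192 bytes, MSS = 1024 bytes
Full segments = floor(RWND / MSS)
Full segments = floor(8192 / 1024)
Full segments = floor(8.0) = 8

8


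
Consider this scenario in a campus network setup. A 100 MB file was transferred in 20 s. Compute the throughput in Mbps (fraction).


Given: file = 100 MB, time = 20 s
File in Mb = 100 * 8 = 800 Mb
Throughput = 800 / 20 Mbps
Throughput = 40 Mbps

40


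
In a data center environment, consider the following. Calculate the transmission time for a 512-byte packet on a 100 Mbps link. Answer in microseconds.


Given: packet = 512 bytes, bandwidth = 100 Mbps
Packet in bits = 512 * 8 = 4096 bits
Bandwidth = 100 * 10^6 = 100000000 bps
Time = 4096 / 100000000 seconds
Time in us = 4096 * 10^6 / 100000000 = 40.96

40.96


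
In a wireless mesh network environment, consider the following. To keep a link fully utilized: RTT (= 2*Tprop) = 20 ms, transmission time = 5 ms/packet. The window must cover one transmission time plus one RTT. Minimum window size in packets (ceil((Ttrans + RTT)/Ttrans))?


Given: Ttrans = 5 ms, RTT = 20 ms (= 2 * Tprop, Tprop = 10 ms)
Time until first ACK returns = Ttrans + RTT = 5 + 20 = 25 ms
Need W * Ttrans >= Ttrans + RTT  ->  W >= (Ttrans + RTT) / Ttrans
(Ttrans + RTT) / Ttrans = 25 / 5 = 5
W_min = ceil(5) = 5

5


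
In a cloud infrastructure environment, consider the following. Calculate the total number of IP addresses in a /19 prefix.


Given: CIDR prefix /19
Host bits = 32 - 19 = 13
Total addresses = 2^13 = 8192

8192


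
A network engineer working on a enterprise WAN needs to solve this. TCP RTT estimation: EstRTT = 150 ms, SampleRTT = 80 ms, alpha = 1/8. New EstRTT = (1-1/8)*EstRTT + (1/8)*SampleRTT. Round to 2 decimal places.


Given: EstRTT = 150 ms, SampleRTT = 80 ms, alpha = 1/8
New EstRTT = (1 - alpha) * EstRTT + alpha * SampleRTT
(7/8) * 150 = 131.25
(1/8) * 80 = 10
New EstRTT = 131.25 + 10 = 141.25 ms -> 141.25 ms (2 dp)

141.25


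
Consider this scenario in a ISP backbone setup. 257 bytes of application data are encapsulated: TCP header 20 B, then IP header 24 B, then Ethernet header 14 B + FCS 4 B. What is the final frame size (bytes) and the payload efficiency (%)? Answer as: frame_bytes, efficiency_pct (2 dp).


TCP segment = 257 + 20 = 277 B
IP packet = 277 + 24 = 301 B
Ethernet frame = 301 + 14 + 4 = 319 B
Efficiency = app / frame = 257 / 319 = 0.805643 = 80.5643% -> 80.56% (2 dp)

319, 80.56


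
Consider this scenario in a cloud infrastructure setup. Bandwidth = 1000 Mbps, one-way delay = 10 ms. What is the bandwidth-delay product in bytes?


Given: bandwidth = 1000 Mbps, delay = 10 ms
BDP in bits = 1000 * 10^6 * 10 / 1000
BDP in bits = 10000000
BDP in bytes = 10000000 / 8 = 1250000

1250000


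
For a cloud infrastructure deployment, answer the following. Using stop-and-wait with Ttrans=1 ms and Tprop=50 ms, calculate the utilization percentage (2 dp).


Given: Ttrans = 1 ms, Tprop = 50 ms
RTT = 2 * Tprop = 2 * 50 = 100 ms
U = Ttrans / (Ttrans + RTT)
U = 1 / (1 + 100)
U = 1 / 101 = 0.009901
U% = 0.99%

0.99


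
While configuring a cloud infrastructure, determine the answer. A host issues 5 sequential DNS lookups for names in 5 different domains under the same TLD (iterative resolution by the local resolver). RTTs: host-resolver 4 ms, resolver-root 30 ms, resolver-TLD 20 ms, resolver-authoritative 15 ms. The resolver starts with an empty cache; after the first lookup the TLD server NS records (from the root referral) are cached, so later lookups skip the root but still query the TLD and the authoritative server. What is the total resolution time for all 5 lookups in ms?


Lookup 1 (cold cache): local + root + TLD + auth = 4 + 30 + 20 + 15 = 69 ms
Lookups 2..5 (TLD NS cached -> skip root; new domain -> still ask TLD and auth): local + TLD + auth = 4 + 20 + 15 = 39 ms each
Remaining 4 lookups: 4 * 39 = 156 ms
Total = 69 + 156 = 225 ms

225


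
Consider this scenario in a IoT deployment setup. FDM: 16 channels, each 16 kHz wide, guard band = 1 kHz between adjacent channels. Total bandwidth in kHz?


Given: 16 channels, 16 kHz each, guard = 1 kHz
Channel bandwidth = 16 * 16 = 256 kHz
Guard bands = 15 gaps * 1 kHz = 15 kHz
Total = 256 + 15 = 271 kHz

271


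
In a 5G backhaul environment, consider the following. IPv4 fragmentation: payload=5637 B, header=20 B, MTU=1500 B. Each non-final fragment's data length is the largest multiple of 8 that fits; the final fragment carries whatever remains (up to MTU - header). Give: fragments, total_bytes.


Max data per non-final fragment = floor((MTU - header)/8)*8 = floor((1500 - 20)/8)*8 = floor(1480/8)*8 = 1480 B
Final fragment needs no 8-byte alignment: it can carry up to MTU - header = 1480 B
Non-final fragments needed = ceil((payload - 1480) / 1480) = ceil(4157/1480) = ceil(2.8088) = 3
Number of fragments = 3 + 1 = 4
Fragment sizes (data): 3 * 1480 B + 1197 B (last, 1197 <= 1480 OK)
Total bytes sent = payload + n_frags * header = 5637 + 4*20 = 5637 + 80 = 5717 B

4, 5717


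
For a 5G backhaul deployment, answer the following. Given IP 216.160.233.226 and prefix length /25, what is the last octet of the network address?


Given: IP = 216.160.233.226, prefix = /25
Subnet mask = 255.255.255.128
Last octet of IP: 226
Last octet of mask: 128
Network last octet = 226 AND 128 = 128

128


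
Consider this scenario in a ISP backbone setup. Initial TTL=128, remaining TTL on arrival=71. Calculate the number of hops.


Given: initial TTL = 128, received TTL = 71
Hops = initial TTL - received TTL
Hops = 128 - 71 = 57

57


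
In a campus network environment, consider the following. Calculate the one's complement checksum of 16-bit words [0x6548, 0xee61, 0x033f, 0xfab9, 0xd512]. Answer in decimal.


Given words: [0x6548, 0xee61, 0x033f, 0xfab9, 0xd512]
Step 1: Sum all words
Raw sum = 25928 + 61025 + 831 + 64185 + 54546 = 206515
Step 2: Fold carry: (9907 + 3) = 9910
One's complement = ~9910 & 0xFFFF = 55625

55625


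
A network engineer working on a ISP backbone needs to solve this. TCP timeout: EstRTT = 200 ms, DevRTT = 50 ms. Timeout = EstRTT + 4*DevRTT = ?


Given: EstRTT = 200 ms, DevRTT = 50 ms
Timeout = EstRTT + 4 * DevRTT
4 * DevRTT = 4 * 50 = 200
Timeout = 200 + 200 = 400 ms

400


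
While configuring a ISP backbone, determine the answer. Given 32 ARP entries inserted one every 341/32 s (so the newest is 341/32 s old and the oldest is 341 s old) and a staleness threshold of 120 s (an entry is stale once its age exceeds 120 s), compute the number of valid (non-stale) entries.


Ages are k * 341/32 s for k = 1..32 (spacing = 10.6562 s).
Entry k is valid iff k * 341/32 <= 120 iff k <= 32 * 120 / 341 = 11.2610
n_valid = floor(11.2610) = 11
(n_stale = 32 - 11 = 21)

11


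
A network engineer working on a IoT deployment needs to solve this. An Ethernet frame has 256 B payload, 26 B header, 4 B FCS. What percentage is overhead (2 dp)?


Given: payload = 256 B, header = 26 B, trailer = 4 B
Overhead bytes = header + trailer = 26 + 4 = 30
Total frame = payload + overhead = 256 + 30 = 286
Overhead % = 30 / 286 * 100 = 10.4895% -> 10.49% (2 dp)

10.49


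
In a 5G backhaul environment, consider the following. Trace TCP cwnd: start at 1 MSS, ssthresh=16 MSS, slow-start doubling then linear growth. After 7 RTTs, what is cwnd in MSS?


RTT 0: cwnd = 1 MSS (initial)
RTT 1: cwnd = 2 MSS (slow start, doubled)
RTT 2: cwnd = 4 MSS (slow start, doubled)
RTT 3: cwnd = 8 MSS (slow start, doubled)
RTT 4: cwnd = 16 MSS (slow start, doubled)
RTT 5: cwnd = 17 MSS (congestion avoidance, +1)
RTT 6: cwnd = 18 MSS (congestion avoidance, +1)
RTT 7: cwnd = 19 MSS (congestion avoidance, +1)

19


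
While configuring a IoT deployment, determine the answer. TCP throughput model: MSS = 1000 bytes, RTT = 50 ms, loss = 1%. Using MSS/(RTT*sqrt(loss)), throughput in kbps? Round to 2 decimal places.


Given: MSS = 1000 bytes, RTT = 50 ms, loss = 1%
RTT in seconds = 50 / 1000 = 0.05
Loss rate = 1% = 0.01
sqrt(loss) = sqrt(0.01) = 0.1
Throughput (bytes/s) = 1000 / (0.05 * 0.1) = 200000.0000
Throughput (kbps) = 200000.0000 * 8 / 1000 = 1600.000000 -> 1600.00 kbps (2 dp)

1600.00


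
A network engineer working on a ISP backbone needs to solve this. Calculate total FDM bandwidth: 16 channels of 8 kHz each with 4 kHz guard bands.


Given: 16 channels, 8 kHz each, guard = 4 kHz
Channel bandwidth = 16 * 8 = 128 kHz
Guard bands = 15 gaps * 4 kHz = 60 kHz
Total = 128 + 60 = 188 kHz

188


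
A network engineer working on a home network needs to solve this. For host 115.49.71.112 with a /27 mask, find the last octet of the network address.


Given: IP = 115.49.71.112, prefix = /27
Subnet mask = 255.255.255.224
Last octet of IP: 112
Last octet of mask: 224
Network last octet = 112 AND 224 = 96

96


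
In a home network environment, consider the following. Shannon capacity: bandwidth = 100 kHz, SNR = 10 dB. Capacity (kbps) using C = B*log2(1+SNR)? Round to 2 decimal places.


Given: B = 100 kHz, SNR = 10 dB
SNR linear = 10^(10/10) = 10
1 + SNR = 11
log2(11) = 3.4594316186
C = 100 * 1000 * 3.4594316186 = 345943.1619 bps
C = 345.943162 kbps -> 345.94 kbps (2 dp)

345.94


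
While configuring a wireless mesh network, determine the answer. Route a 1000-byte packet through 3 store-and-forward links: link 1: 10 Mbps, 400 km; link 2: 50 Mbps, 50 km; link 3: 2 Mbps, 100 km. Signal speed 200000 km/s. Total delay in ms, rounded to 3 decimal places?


Packet = 1000 bytes = 8000 bits. Store-and-forward: sum (t_trans + t_prop) per link.
Link 1: t_trans = 8000/(10*10^6) s = 0.8000 ms; t_prop = 400/200000 s = 2.0000 ms; subtotal = 2.8000 ms
Link 2: t_trans = 8000/(50*10^6) s = 0.1600 ms; t_prop = 50/200000 s = 0.2500 ms; subtotal = 0.4100 ms
Link 3: t_trans = 8000/(2*10^6) s = 4.0000 ms; t_prop = 100/200000 s = 0.5000 ms; subtotal = 4.5000 ms
End-to-end = 2.8000 + 0.4100 + 4.5000 = 7.7100 ms -> 7.710 ms (3 dp)

7.710


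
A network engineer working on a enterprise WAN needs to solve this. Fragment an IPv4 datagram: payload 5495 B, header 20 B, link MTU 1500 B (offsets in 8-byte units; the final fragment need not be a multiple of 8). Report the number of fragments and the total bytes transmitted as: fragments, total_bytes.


Max data per non-final fragment = floor((MTU - header)/8)*8 = floor((1500 - 20)/8)*8 = floor(1480/8)*8 = 1480 B
Final fragment needs no 8-byte alignment: it can carry up to MTU - header = 1480 B
Non-final fragments needed = ceil((payload - 1480) / 1480) = ceil(4015/1480) = ceil(2.7128) = 3
Number of fragments = 3 + 1 = 4
Fragment sizes (data): 3 * 1480 B + 1055 B (last, 1055 <= 1480 OK)
Total bytes sent = payload + n_frags * header = 5495 + 4*20 = 5495 + 80 = 5575 B

4, 5575


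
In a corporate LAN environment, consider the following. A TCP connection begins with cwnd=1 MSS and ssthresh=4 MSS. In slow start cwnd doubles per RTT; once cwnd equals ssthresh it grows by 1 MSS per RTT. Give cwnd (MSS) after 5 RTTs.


RTT 0: cwnd = 1 MSS (initial)
RTT 1: cwnd = 2 MSS (slow start, doubled)
RTT 2: cwnd = 4 MSS (slow start, doubled)
RTT 3: cwnd = 5 MSS (congestion avoidance, +1)
RTT 4: cwnd = 6 MSS (congestion avoidance, +1)
RTT 5: cwnd = 7 MSS (congestion avoidance, +1)

7


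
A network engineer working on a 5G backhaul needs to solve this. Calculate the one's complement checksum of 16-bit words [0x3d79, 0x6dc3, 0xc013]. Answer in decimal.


Given words: [0x3d79, 0x6dc3, 0xc013]
Step 1: Sum all words
Raw sum = 15737 + 28099 + 49171 = 93007
Step 2: Fold carry: (27471 + 1) = 27472
One's complement = ~27472 & 0xFFFF = 38063

38063


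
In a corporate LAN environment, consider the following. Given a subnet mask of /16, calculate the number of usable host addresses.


Given: subnet mask /16
Host bits = 32 - 16 = 16
Total addresses = 2^16 = 65536
Usable hosts = 65536 - 2 (network + broadcast) = 65534

65534


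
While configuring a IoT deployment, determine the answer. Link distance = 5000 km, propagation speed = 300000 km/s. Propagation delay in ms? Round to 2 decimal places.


Given: distance = 5000 km, speed = 300000 km/s
Delay = distance / speed = 5000 / 300000 seconds
Delay in ms = 5000 * 1000 / 300000
Delay = 16.6667 ms
Rounded to 2 dp = 16.67 ms

16.67


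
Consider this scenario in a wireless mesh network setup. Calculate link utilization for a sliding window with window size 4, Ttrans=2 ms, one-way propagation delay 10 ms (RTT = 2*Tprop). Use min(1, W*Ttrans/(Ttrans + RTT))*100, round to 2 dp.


Given: W = 4, Ttrans = 2 ms, RTT = 20 ms (= 2 * Tprop, Tprop = 10 ms)
Cycle time = Ttrans + RTT = 2 + 20 = 22 ms (first packet sent until its ACK returns)
W * Ttrans = 4 * 2 = 8 ms of sending per cycle
W * Ttrans / (Ttrans + RTT) = 8 / 22 = 0.363636
U = min(1, 0.363636) = 0.363636
U% = 36.36%

36.36


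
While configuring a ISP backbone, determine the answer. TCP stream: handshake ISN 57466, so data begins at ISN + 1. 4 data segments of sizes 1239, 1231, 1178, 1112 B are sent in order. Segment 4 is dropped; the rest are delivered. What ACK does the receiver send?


SYN uses sequence number 57466; first data byte = ISN + 1 = 57467.
Segment 1: SEQ = 57467, len = 1239 B, covers [57467, 58705]
Segment 2: SEQ = 58706, len = 1231 B, covers [58706, 59936]
Segment 3: SEQ = 59937, len = 1178 B, covers [59937, 61114]
Segment 4: SEQ = 61115, len = 1112 B, covers [61115, 62226] [LOST]
In-order data received: bytes [57467, 61114] (segments 1..3).
Segment 4 missing -> gap begins at byte 61115.
Cumulative ACK = next expected in-order byte = 57467 + 1239 + 1231 + 1178 = 61115

61115


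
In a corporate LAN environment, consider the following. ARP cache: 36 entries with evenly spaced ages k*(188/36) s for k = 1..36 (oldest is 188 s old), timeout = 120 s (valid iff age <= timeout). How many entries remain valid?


Ages are k * 188/36 s for k = 1..36 (spacing = 5.2222 s).
Entry k is valid iff k * 188/36 <= 120 iff k <= 36 * 120 / 188 = 22.9787
n_valid = floor(22.9787) = 22
(n_stale = 36 - 22 = 14)

22


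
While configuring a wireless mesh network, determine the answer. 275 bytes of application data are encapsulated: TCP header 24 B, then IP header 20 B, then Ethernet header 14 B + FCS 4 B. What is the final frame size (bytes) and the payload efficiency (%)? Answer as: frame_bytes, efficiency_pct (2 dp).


TCP segment = 275 + 24 = 299 B
IP packet = 299 + 20 = 319 B
Ethernet frame = 319 + 14 + 4 = 337 B
Efficiency = app / frame = 275 / 337 = 0.816024 = 81.6024% -> 81.60% (2 dp)

337, 81.60


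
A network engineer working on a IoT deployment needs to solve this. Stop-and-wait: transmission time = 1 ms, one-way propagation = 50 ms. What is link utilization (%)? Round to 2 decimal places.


Given: Ttrans = 1 ms, Tprop = 50 ms
RTT = 2 * Tprop = 2 * 50 = 100 ms
U = Ttrans / (Ttrans + RTT)
U = 1 / (1 + 100)
U = 1 / 101 = 0.009901
U% = 0.99%

0.99


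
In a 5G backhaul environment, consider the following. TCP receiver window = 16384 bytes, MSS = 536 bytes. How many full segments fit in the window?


Given: RWND = 16384 bytes, MSS = 536 bytes
Full segments = floor(RWND / MSS)
Full segments = floor(16384 / 536)
Full segments = floor(30.5672) = 30

30


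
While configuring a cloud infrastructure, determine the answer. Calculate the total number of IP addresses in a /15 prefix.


Given: CIDR prefix /15
Host bits = 32 - 15 = 17
Total addresses = 2^17 = 131072

131072


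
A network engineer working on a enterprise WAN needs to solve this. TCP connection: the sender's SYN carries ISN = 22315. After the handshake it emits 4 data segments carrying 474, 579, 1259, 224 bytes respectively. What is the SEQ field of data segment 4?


The SYN occupies sequence number ISN = 22315, so the first data byte is ISN + 1 = 22316.
SEQ of data segment i = (ISN + 1) + sum of payload sizes of segments 1..i-1.
Segment 1: SEQ = 22316, payload = 474 bytes
Segment 2: SEQ = 22790, payload = 579 bytes
Segment 3: SEQ = 23369, payload = 1259 bytes
Segment 4: SEQ = 24628, payload = 224 bytes
SEQ of segment 4 = 22316 + 474 + 579 + 1259 = 24628

24628


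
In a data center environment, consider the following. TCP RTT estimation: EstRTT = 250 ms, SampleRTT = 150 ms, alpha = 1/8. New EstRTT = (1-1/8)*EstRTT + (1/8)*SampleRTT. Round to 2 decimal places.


Given: EstRTT = 250 ms, SampleRTT = 150 ms, alpha = 1/8
New EstRTT = (1 - alpha) * EstRTT + alpha * SampleRTT
(7/8) * 250 = 218.75
(1/8) * 150 = 18.75
New EstRTT = 218.75 + 18.75 = 237.5 ms -> 237.50 ms (2 dp)

237.50


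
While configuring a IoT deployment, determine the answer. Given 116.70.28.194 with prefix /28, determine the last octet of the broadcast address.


Given: IP = 116.70.28.194, prefix = /28
Host bits = 32 - 28 = 4
Network last octet = 194 AND mask = 192
Host part size = 2^4 - 1 = 15
Broadcast last octet = 192 OR 15 = 207

207


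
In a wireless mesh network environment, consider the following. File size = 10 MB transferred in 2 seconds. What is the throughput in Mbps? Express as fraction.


Given: file = 10 MB, time = 2 s
File in Mb = 10 * 8 = 80 Mb
Throughput = 80 / 2 Mbps
Throughput = 40 Mbps

40


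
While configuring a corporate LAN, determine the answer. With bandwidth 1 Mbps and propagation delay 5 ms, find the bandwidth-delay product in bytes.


Given: bandwidth = 1 Mbps, delay = 5 ms
BDP in bits = 1 * 10^6 * 5 / 1000
BDP in bits = 5000
BDP in bytes = 5000 / 8 = 625

625


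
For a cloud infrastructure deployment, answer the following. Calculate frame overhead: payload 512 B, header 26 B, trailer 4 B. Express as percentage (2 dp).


Given: payload = 512 B, header = 26 B, trailer = 4 B
Overhead bytes = header + trailer = 26 + 4 = 30
Total frame = payload + overhead = 512 + 30 = 542
Overhead % = 30 / 542 * 100 = 5.5351% -> 5.54% (2 dp)

5.54


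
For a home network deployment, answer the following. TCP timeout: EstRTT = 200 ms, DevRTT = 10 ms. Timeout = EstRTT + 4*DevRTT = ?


Given: EstRTT = 200 ms, DevRTT = 10 ms
Timeout = EstRTT + 4 * DevRTT
4 * DevRTT = 4 * 10 = 40
Timeout = 200 + 40 = 240 ms

240


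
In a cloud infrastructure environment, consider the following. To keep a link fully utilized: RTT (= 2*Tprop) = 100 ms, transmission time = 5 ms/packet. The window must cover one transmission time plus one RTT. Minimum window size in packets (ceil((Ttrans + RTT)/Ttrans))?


Given: Ttrans = 5 ms, RTT = 100 ms (= 2 * Tprop, Tprop = 50 ms)
Time until first ACK returns = Ttrans + RTT = 5 + 100 = 105 ms
Need W * Ttrans >= Ttrans + RTT  ->  W >= (Ttrans + RTT) / Ttrans
(Ttrans + RTT) / Ttrans = 105 / 5 = 21
W_min = ceil(21) = 21

21


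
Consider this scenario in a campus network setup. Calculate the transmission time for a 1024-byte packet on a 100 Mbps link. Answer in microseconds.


Given: packet = 1024 bytes, bandwidth = 100 Mbps
Packet in bits = 1024 * 8 = 8192 bits
Bandwidth = 100 * 10^6 = 100000000 bps
Time = 8192 / 100000000 seconds
Time in us = 8192 * 10^6 / 100000000 = 81.92

81.92


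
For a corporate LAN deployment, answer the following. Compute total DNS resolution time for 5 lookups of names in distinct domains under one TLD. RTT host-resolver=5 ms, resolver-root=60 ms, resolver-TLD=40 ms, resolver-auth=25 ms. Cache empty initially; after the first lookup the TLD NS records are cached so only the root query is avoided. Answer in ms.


Lookup 1 (cold cache): local + root + TLD + auth = 5 + 60 + 40 + 25 = 130 ms
Lookups 2..5 (TLD NS cached -> skip root; new domain -> still ask TLD and auth): local + TLD + auth = 5 + 40 + 25 = 70 ms each
Remaining 4 lookups: 4 * 70 = 280 ms
Total = 130 + 280 = 410 ms

410


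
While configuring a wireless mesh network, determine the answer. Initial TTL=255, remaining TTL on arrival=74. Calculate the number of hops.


Given: initial TTL = 255, received TTL = 74
Hops = initial TTL - received TTL
Hops = 255 - 74 = 181

181


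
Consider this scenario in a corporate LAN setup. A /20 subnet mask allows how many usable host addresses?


Given: subnet mask /20
Host bits = 32 - 20 = 12
Total addresses = 2^12 = 4096
Usable hosts = 4096 - 2 (network + broadcast) = 4094

4094


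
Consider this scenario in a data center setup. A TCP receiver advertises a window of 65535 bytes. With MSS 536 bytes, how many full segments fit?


Given: RWND = 65535 bytes, MSS = 536 bytes
Full segments = floor(RWND / MSS)
Full segments = floor(65535 / 536)
Full segments = floor(122.2668) = 122

122


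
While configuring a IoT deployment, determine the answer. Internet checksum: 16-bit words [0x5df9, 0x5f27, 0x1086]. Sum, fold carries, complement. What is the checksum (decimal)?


Given words: [0x5df9, 0x5f27, 0x1086]
Step 1: Sum all words
Raw sum = 24057 + 24359 + 4230 = 52646
One's complement = ~52646 & 0xFFFF = 12889

12889


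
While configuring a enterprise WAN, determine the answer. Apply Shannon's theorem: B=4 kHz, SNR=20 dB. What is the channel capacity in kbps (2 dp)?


Given: B = 4 kHz, SNR = 20 dB
SNR linear = 10^(20/10) = 100
1 + SNR = 101
log2(101) = 6.6582114828
C = 4 * 1000 * 6.6582114828 = 26632.8459 bps
C = 26.632846 kbps -> 26.63 kbps (2 dp)

26.63


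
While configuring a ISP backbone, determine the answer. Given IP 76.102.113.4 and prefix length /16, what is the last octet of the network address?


Given: IP = 76.102.113.4, prefix = /16
Subnet mask = 255.255.0.0
Last octet of IP: 4
Last octet of mask: 0
Network last octet = 4 AND 0 = 0

0


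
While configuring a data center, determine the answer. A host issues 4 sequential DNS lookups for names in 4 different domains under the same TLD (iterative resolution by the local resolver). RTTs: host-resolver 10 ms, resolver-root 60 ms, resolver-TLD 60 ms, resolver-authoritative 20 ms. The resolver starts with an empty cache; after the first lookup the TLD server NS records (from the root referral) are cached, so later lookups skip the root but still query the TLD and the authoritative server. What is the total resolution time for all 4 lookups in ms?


Lookup 1 (cold cache): local + root + TLD + auth = 10 + 60 + 60 + 20 = 150 ms
Lookups 2..4 (TLD NS cached -> skip root; new domain -> still ask TLD and auth): local + TLD + auth = 10 + 60 + 20 = 90 ms each
Remaining 3 lookups: 3 * 90 = 270 ms
Total = 150 + 270 = 420 ms

420


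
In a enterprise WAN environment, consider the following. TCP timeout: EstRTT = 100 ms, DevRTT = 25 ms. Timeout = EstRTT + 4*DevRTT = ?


Given: EstRTT = 100 ms, DevRTT = 25 ms
Timeout = EstRTT + 4 * DevRTT
4 * DevRTT = 4 * 25 = 100
Timeout = 100 + 100 = 200 ms

200


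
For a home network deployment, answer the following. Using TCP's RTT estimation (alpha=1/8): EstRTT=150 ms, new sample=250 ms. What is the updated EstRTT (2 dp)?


Given: EstRTT = 150 ms, SampleRTT = 250 ms, alpha = 1/8
New EstRTT = (1 - alpha) * EstRTT + alpha * SampleRTT
(7/8) * 150 = 131.25
(1/8) * 250 = 31.25
New EstRTT = 131.25 + 31.25 = 162.5 ms -> 162.50 ms (2 dp)

162.50


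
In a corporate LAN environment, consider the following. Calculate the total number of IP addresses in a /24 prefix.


Given: CIDR prefix /24
Host bits = 32 - 24 = 8
Total addresses = 2^8 = 256

256


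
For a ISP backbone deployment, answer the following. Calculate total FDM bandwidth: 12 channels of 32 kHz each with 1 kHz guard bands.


Given: 12 channels, 32 kHz each, guard = 1 kHz
Channel bandwidth = 12 * 32 = 384 kHz
Guard bands = 11 gaps * 1 kHz = 11 kHz
Total = 384 + 11 = 395 kHz

395


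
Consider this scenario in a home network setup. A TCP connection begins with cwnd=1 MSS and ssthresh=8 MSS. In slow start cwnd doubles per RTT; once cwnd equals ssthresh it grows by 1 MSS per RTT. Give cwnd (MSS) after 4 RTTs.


RTT 0: cwnd = 1 MSS (initial)
RTT 1: cwnd = 2 MSS (slow start, doubled)
RTT 2: cwnd = 4 MSS (slow start, doubled)
RTT 3: cwnd = 8 MSS (slow start, doubled)
RTT 4: cwnd = 9 MSS (congestion avoidance, +1)

9


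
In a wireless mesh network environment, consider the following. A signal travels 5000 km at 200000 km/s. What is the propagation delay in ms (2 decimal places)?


Given: distance = 5000 km, speed = 200000 km/s
Delay = distance / speed = 5000 / 200000 seconds
Delay in ms = 5000 * 1000 / 200000
Delay = 25.0000 ms
Rounded to 2 dp = 25.00 ms

25.00


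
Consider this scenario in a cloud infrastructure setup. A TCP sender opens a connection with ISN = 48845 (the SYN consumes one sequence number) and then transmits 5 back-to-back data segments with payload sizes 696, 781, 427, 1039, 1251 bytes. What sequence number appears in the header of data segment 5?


The SYN occupies sequence number ISN = 48845, so the first data byte is ISN + 1 = 48846.
SEQ of data segment i = (ISN + 1) + sum of payload sizes of segments 1..i-1.
Segment 1: SEQ = 48846, payload = 696 bytes
Segment 2: SEQ = 49542, payload = 781 bytes
Segment 3: SEQ = 50323, payload = 427 bytes
Segment 4: SEQ = 50750, payload = 1039 bytes
Segment 5: SEQ = 51789, payload = 1251 bytes
SEQ of segment 5 = 48846 + 696 + 781 + 427 + 1039 = 51789

51789


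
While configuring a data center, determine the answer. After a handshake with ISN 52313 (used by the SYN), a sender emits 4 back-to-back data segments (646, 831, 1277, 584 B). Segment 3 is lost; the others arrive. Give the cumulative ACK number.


SYN uses sequence number 52313; first data byte = ISN + 1 = 52314.
Segment 1: SEQ = 52314, len = 646 B, covers [52314, 52959]
Segment 2: SEQ = 52960, len = 831 B, covers [52960, 53790]
Segment 3: SEQ = 53791, len = 1277 B, covers [53791, 55067] [LOST]
Segment 4: SEQ = 55068, len = 584 B, covers [55068, 55651]
In-order data received: bytes [52314, 53790] (segments 1..2).
Segment 3 missing -> gap begins at byte 53791; later segments buffered out of order.
Cumulative ACK = next expected in-order byte = 52314 + 646 + 831 = 53791

53791


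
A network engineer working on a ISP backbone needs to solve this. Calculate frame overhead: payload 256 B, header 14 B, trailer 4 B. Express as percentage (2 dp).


Given: payload = 256 B, header = 14 B, trailer = 4 B
Overhead bytes = header + trailer = 14 + 4 = 18
Total frame = payload + overhead = 256 + 18 = 274
Overhead % = 18 / 274 * 100 = 6.5693% -> 6.57% (2 dp)

6.57


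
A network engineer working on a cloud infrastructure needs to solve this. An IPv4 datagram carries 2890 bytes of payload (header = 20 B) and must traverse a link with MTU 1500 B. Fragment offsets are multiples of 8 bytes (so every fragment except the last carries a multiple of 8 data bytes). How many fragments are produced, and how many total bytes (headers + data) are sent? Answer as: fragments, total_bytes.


Max data per non-final fragment = floor((MTU - header)/8)*8 = floor((1500 - 20)/8)*8 = floor(1480/8)*8 = 1480 B
Final fragment needs no 8-byte alignment: it can carry up to MTU - header = 1480 B
Non-final fragments needed = ceil((payload - 1480) / 1480) = ceil(1410/1480) = ceil(0.9527) = 1
Number of fragments = 1 + 1 = 2
Fragment sizes (data): 1 * 1480 B + 1410 B (last, 1410 <= 1480 OK)
Total bytes sent = payload + n_frags * header = 2890 + 2*20 = 2890 + 40 = 2930 B

2, 2930


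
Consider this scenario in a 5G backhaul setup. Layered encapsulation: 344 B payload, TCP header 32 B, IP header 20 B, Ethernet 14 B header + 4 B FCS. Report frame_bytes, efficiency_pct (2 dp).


TCP segment = 344 + 32 = 376 B
IP packet = 376 + 20 = 396 B
Ethernet frame = 396 + 14 + 4 = 414 B
Efficiency = app / frame = 344 / 414 = 0.830918 = 83.0918% -> 83.09% (2 dp)

414, 83.09


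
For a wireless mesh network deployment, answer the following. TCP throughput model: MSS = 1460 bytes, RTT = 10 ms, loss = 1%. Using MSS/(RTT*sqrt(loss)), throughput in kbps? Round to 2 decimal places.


Given: MSS = 1460 bytes, RTT = 10 ms, loss = 1%
RTT in seconds = 10 / 1000 = 0.01
Loss rate = 1% = 0.01
sqrt(loss) = sqrt(0.01) = 0.1
Throughput (bytes/s) = 1460 / (0.01 * 0.1) = 1460000.0000
Throughput (kbps) = 1460000.0000 * 8 / 1000 = 11680.000000 -> 11680.00 kbps (2 dp)

11680.00


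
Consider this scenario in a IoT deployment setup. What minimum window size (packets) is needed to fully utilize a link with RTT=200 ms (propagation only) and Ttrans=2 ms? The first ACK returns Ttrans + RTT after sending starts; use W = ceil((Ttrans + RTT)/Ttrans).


Given: Ttrans = 2 ms, RTT = 200 ms (= 2 * Tprop, Tprop = 100 ms)
Time until first ACK returns = Ttrans + RTT = 2 + 200 = 202 ms
Need W * Ttrans >= Ttrans + RTT  ->  W >= (Ttrans + RTT) / Ttrans
(Ttrans + RTT) / Ttrans = 202 / 2 = 101
W_min = ceil(101) = 101

101


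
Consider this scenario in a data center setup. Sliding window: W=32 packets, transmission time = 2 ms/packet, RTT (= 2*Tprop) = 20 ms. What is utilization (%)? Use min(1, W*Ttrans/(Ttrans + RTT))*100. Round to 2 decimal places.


Given: W = 32, Ttrans = 2 ms, RTT = 20 ms (= 2 * Tprop, Tprop = 10 ms)
Cycle time = Ttrans + RTT = 2 + 20 = 22 ms (first packet sent until its ACK returns)
W * Ttrans = 32 * 2 = 64 ms of sending per cycle
W * Ttrans / (Ttrans + RTT) = 64 / 22 = 2.909091
U = min(1, 2.909091) = 1.000000
U% = 100.00%

100.00


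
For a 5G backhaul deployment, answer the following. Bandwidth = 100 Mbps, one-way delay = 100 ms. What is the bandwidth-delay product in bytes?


Given: bandwidth = 100 Mbps, delay = 100 ms
BDP in bits = 100 * 10^6 * 100 / 1000
BDP in bits = 10000000
BDP in bytes = 10000000 / 8 = 1250000

1250000


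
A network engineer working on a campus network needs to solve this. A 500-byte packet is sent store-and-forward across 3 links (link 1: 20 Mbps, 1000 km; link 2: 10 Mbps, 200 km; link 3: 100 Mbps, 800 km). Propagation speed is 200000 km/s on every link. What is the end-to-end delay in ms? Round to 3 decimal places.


Packet = 500 bytes = 4000 bits. Store-and-forward: sum (t_trans + t_prop) per link.
Link 1: t_trans = 4000/(20*10^6) s = 0.2000 ms; t_prop = 1000/200000 s = 5.0000 ms; subtotal = 5.2000 ms
Link 2: t_trans = 4000/(10*10^6) s = 0.4000 ms; t_prop = 200/200000 s = 1.0000 ms; subtotal = 1.4000 ms
Link 3: t_trans = 4000/(100*10^6) s = 0.0400 ms; t_prop = 800/200000 s = 4.0000 ms; subtotal = 4.0400 ms
End-to-end = 5.2000 + 1.4000 + 4.0400 = 10.6400 ms -> 10.640 ms (3 dp)

10.640


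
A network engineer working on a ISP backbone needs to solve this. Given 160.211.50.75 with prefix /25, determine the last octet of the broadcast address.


Given: IP = 160.211.50.75, prefix = /25
Host bits = 32 - 25 = 7
Network last octet = 75 AND mask = 0
Host part size = 2^7 - 1 = 127
Broadcast last octet = 0 OR 127 = 127

127


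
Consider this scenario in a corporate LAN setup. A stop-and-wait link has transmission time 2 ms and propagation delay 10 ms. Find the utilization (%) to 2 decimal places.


Given: Ttrans = 2 ms, Tprop = 10 ms
RTT = 2 * Tprop = 2 * 10 = 20 ms
U = Ttrans / (Ttrans + RTT)
U = 2 / (2 + 20)
U = 2 / 22 = 0.090909
U% = 9.09%

9.09


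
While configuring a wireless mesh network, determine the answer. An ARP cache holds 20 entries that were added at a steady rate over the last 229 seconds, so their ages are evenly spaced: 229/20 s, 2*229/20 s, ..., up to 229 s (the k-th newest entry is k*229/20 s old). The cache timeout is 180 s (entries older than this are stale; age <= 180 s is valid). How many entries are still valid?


Ages are k * 229/20 s for k = 1..20 (spacing = 11.4500 s).
Entry k is valid iff k * 229/20 <= 180 iff k <= 20 * 180 / 229 = 15.7205
n_valid = floor(15.7205) = 15
(n_stale = 20 - 15 = 5)

15


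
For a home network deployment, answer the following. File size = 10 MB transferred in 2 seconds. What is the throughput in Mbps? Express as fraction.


Given: file = 10 MB, time = 2 s
File in Mb = 10 * 8 = 80 Mb
Throughput = 80 / 2 Mbps
Throughput = 40 Mbps

40


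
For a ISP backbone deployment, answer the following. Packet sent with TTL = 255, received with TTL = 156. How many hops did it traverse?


Given: initial TTL = 255, received TTL = 156
Hops = initial TTL - received TTL
Hops = 255 - 156 = 99

99


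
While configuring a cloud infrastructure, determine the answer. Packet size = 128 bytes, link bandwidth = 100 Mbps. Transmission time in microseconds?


Given: packet = 128 bytes, bandwidth = 100 Mbps
Packet in bits = 128 * 8 = 1024 bits
Bandwidth = 100 * 10^6 = 100000000 bps
Time = 1024 / 100000000 seconds
Time in us = 1024 * 10^6 / 100000000 = 10.24

10.24


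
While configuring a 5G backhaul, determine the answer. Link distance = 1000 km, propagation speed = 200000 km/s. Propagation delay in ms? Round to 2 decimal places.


Given: distance = 1000 km, speed = 200000 km/s
Delay = distance / speed = 1000 / 200000 seconds
Delay in ms = 1000 * 1000 / 200000
Delay = 5.0000 ms
Rounded to 2 dp = 5.00 ms

5.00


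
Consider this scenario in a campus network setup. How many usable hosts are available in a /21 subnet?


Given: subnet mask /21
Host bits = 32 - 21 = 11
Total addresses = 2^11 = 2048
Usable hosts = 2048 - 2 (network + broadcast) = 2046

2046


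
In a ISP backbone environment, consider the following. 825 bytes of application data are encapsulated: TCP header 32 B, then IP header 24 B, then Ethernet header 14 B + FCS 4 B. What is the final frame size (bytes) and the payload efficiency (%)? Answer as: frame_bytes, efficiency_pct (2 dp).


TCP segment = 825 + 32 = 857 B
IP packet = 857 + 24 = 881 B
Ethernet frame = 881 + 14 + 4 = 899 B
Efficiency = app / frame = 825 / 899 = 0.917686 = 91.7686% -> 91.77% (2 dp)

899, 91.77


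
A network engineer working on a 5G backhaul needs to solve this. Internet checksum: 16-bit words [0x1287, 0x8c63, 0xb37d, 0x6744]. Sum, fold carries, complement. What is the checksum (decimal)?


Given words: [0x1287, 0x8c63, 0xb37d, 0x6744]
Step 1: Sum all words
Raw sum = 4743 + 35939 + 45949 + 26436 = 113067
Step 2: Fold carry: (47531 + 1) = 47532
One's complement = ~47532 & 0xFFFF = 18003

18003


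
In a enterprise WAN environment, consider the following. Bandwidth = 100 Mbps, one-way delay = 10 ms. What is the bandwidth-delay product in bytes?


Given: bandwidth = 100 Mbps, delay = 10 ms
BDP in bits = 100 * 10^6 * 10 / 1000
BDP in bits = 1000000
BDP in bytes = 1000000 / 8 = 125000

125000


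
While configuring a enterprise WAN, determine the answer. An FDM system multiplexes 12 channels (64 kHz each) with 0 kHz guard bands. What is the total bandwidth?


Given: 12 channels, 64 kHz each, guard = 0 kHz
Channel bandwidth = 12 * 64 = 768 kHz
Guard bands = 11 gaps * 0 kHz = 0 kHz
Total = 768 + 0 = 768 kHz

768


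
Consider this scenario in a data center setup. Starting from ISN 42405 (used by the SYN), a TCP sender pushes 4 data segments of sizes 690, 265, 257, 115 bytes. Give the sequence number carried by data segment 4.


The SYN occupies sequence number ISN = 42405, so the first data byte is ISN + 1 = 42406.
SEQ of data segment i = (ISN + 1) + sum of payload sizes of segments 1..i-1.
Segment 1: SEQ = 42406, payload = 690 bytes
Segment 2: SEQ = 43096, payload = 265 bytes
Segment 3: SEQ = 43361, payload = 257 bytes
Segment 4: SEQ = 43618, payload = 115 bytes
SEQ of segment 4 = 42406 + 690 + 265 + 257 = 43618

43618


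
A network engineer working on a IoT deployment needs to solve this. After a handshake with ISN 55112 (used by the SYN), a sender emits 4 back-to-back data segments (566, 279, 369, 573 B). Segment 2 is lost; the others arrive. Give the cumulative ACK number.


SYN uses sequence number 55112; first data byte = ISN + 1 = 55113.
Segment 1: SEQ = 55113, len = 566 B, covers [55113, 55678]
Segment 2: SEQ = 55679, len = 279 B, covers [55679, 55957] [LOST]
Segment 3: SEQ = 55958, len = 369 B, covers [55958, 56326]
Segment 4: SEQ = 56327, len = 573 B, covers [56327, 56899]
In-order data received: bytes [55113, 55678] (segments 1..1).
Segment 2 missing -> gap begins at byte 55679; later segments buffered out of order.
Cumulative ACK = next expected in-order byte = 55113 + 566 = 55679

55679
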